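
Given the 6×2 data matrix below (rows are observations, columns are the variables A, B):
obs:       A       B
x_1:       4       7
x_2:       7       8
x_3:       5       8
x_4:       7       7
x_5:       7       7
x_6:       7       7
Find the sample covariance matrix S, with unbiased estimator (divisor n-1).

Step 1 — column means:
  mean(A) = (4 + 7 + 5 + 7 + 7 + 7) / 6 = 37/6 = 6.1667
  mean(B) = (7 + 8 + 8 + 7 + 7 + 7) / 6 = 44/6 = 7.3333

Step 2 — sample covariance S[i,j] = (1/(n-1)) · Σ_k (x_{k,i} - mean_i) · (x_{k,j} - mean_j), with n-1 = 5.
  S[A,A] = ((-2.1667)·(-2.1667) + (0.8333)·(0.8333) + (-1.1667)·(-1.1667) + (0.8333)·(0.8333) + (0.8333)·(0.8333) + (0.8333)·(0.8333)) / 5 = 8.8333/5 = 1.7667
  S[A,B] = ((-2.1667)·(-0.3333) + (0.8333)·(0.6667) + (-1.1667)·(0.6667) + (0.8333)·(-0.3333) + (0.8333)·(-0.3333) + (0.8333)·(-0.3333)) / 5 = -0.3333/5 = -0.0667
  S[B,B] = ((-0.3333)·(-0.3333) + (0.6667)·(0.6667) + (0.6667)·(0.6667) + (-0.3333)·(-0.3333) + (-0.3333)·(-0.3333) + (-0.3333)·(-0.3333)) / 5 = 1.3333/5 = 0.2667

S is symmetric (S[j,i] = S[i,j]). Assembling:

S = [[1.7667, -0.0667],
 [-0.0667, 0.2667]]


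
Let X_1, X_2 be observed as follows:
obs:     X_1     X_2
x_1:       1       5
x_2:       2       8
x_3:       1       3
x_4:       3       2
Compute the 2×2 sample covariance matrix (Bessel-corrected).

Step 1 — column means:
  mean(X_1) = (1 + 2 + 1 + 3) / 4 = 7/4 = 1.75
  mean(X_2) = (5 + 8 + 3 + 2) / 4 = 18/4 = 4.5

Step 2 — sample covariance S[i,j] = (1/(n-1)) · Σ_k (x_{k,i} - mean_i) · (x_{k,j} - mean_j), with n-1 = 3.
  S[X_1,X_1] = ((-0.75)·(-0.75) + (0.25)·(0.25) + (-0.75)·(-0.75) + (1.25)·(1.25)) / 3 = 2.75/3 = 0.9167
  S[X_1,X_2] = ((-0.75)·(0.5) + (0.25)·(3.5) + (-0.75)·(-1.5) + (1.25)·(-2.5)) / 3 = -1.5/3 = -0.5
  S[X_2,X_2] = ((0.5)·(0.5) + (3.5)·(3.5) + (-1.5)·(-1.5) + (-2.5)·(-2.5)) / 3 = 21/3 = 7

S is symmetric (S[j,i] = S[i,j]). Assembling:

S = [[0.9167, -0.5],
 [-0.5, 7]]


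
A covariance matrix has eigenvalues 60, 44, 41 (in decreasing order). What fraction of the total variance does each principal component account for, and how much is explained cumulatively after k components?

Step 1 — total variance = trace(Sigma) = Σ λ_i = 60 + 44 + 41 = 145.

Step 2 — fraction explained by component i = λ_i / Σ λ:
  PC1: 60/145 = 0.4138
  PC2: 44/145 = 0.3034
  PC3: 41/145 = 0.2828

Step 3 — cumulative fraction after k components = (λ_1 + ... + λ_k) / Σ λ:
  k = 1: 60/145 = 0.4138
  k = 2: (60 + 44)/145 = 104/145 = 0.7172
  k = 3: (60 + 44 + 41)/145 = 145/145 = 1

Summary (fraction, with percent):

explained: PC1 0.4138 (41.38%), PC2 0.3034 (30.34%), PC3 0.2828 (28.28%);  cumulative: 0.4138, 0.7172, 1


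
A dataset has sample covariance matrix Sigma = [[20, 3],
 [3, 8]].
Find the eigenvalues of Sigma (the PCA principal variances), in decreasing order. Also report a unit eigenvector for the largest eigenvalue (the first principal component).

Step 1 — characteristic polynomial of 2×2 Sigma:
  det(Sigma - λI) = λ² - trace · λ + det = 0.
  trace = 20 + 8 = 28, det = 20·8 - (3)² = 151.
Step 2 — discriminant:
  Δ = trace² - 4·det = 784 - 604 = 180.
Step 3 — eigenvalues:
  λ = (trace ± √Δ)/2 = (28 ± 13.4164)/2,
  λ_1 = 20.7082,  λ_2 = 7.2918.

Step 4 — unit eigenvector for λ_1: solve (Sigma - λ_1 I)v = 0. First row:
  (20 - 20.7082)·v_x + (3)·v_y = 0, i.e. (-0.7082)·v_x + (3)·v_y = 0,
  so v ∝ (b, λ_1 - a) = (3, 0.7082) = u.
  ||u|| = √((3)² + (0.7082)²) = √(9.5016) ≈ 3.0825,
  v_1 = u/||u|| ≈ (0.9732, 0.2298) (||v_1|| = 1).

λ_1 = 20.7082,  λ_2 = 7.2918;  v_1 ≈ (0.9732, 0.2298)


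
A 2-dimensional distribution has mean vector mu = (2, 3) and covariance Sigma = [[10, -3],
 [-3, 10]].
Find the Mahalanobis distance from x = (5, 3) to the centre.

Step 1 — centre the observation: (x - mu) = (3, 0).

Step 2 — invert Sigma. det(Sigma) = 10·10 - (-3)² = 91.
  Sigma^{-1} = (1/det) · [[d, -b], [-b, a]] = [[0.1099, 0.033],
 [0.033, 0.1099]].

Step 3 — form the quadratic (x - mu)^T · Sigma^{-1} · (x - mu):
  Sigma^{-1} · (x - mu) = (0.3297, 0.0989).
  (x - mu)^T · [Sigma^{-1} · (x - mu)] = (3)·(0.3297) + (0)·(0.0989) = 0.989.

Step 4 — take square root: d = √(0.989) ≈ 0.9945.

d(x, mu) = √(0.989) ≈ 0.9945


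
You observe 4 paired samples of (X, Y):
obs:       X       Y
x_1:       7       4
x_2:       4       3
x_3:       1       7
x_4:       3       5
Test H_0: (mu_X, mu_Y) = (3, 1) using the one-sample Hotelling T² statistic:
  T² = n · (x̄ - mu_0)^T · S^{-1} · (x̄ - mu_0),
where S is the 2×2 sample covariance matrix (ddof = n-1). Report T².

Step 1 — sample mean vector:
  mean(X) = (7 + 4 + 1 + 3) / 4 = 15/4 = 3.75
  mean(Y) = (4 + 3 + 7 + 5) / 4 = 19/4 = 4.75
  x̄ = (3.75, 4.75),  deviation x̄ - mu_0 = (3.75, 4.75) - (3, 1) = (0.75, 3.75).

Step 2 — sample covariance matrix, S[i,j] = (1/(n-1)) · Σ_k (x_{k,i} - mean_i) · (x_{k,j} - mean_j), divisor n-1 = 3:
  S[X,X] = ((3.25)·(3.25) + (0.25)·(0.25) + (-2.75)·(-2.75) + (-0.75)·(-0.75)) / 3 = 18.75/3 = 6.25
  S[X,Y] = ((3.25)·(-0.75) + (0.25)·(-1.75) + (-2.75)·(2.25) + (-0.75)·(0.25)) / 3 = -9.25/3 = -3.0833
  S[Y,Y] = ((-0.75)·(-0.75) + (-1.75)·(-1.75) + (2.25)·(2.25) + (0.25)·(0.25)) / 3 = 8.75/3 = 2.9167
  S = [[6.25, -3.0833],
 [-3.0833, 2.9167]].

Step 3 — invert S. det(S) = 6.25·2.9167 - (-3.0833)² = 8.7222.
  S^{-1} = (1/det) · [[d, -b], [-b, a]] = [[0.3344, 0.3535],
 [0.3535, 0.7166]].

Step 4 — quadratic form (x̄ - mu_0)^T · S^{-1} · (x̄ - mu_0):
  S^{-1} · (x̄ - mu_0) = (1.5764, 2.9522),
  (x̄ - mu_0)^T · [...] = (0.75)·(1.5764) + (3.75)·(2.9522) = 12.2532.

Step 5 — scale by n: T² = 4 · 12.2532 = 49.0127.

T² ≈ 49.0127


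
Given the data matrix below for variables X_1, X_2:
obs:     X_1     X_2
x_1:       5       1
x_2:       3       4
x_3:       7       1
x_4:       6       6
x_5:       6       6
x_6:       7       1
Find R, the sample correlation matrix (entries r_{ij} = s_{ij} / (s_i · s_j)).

Step 1 — column means:
  mean(X_1) = (5 + 3 + 7 + 6 + 6 + 7) / 6 = 34/6 = 5.6667
  mean(X_2) = (1 + 4 + 1 + 6 + 6 + 1) / 6 = 19/6 = 3.1667

Step 2 — sample variances and covariances s[i,j] = (1/(n-1)) · Σ_k (x_{k,i} - mean_i) · (x_{k,j} - mean_j), with n-1 = 5:
  s[X_1,X_1] = ((-0.6667)·(-0.6667) + (-2.6667)·(-2.6667) + (1.3333)·(1.3333) + (0.3333)·(0.3333) + (0.3333)·(0.3333) + (1.3333)·(1.3333)) / 5 = 11.3333/5 = 2.2667
  s[X_1,X_2] = ((-0.6667)·(-2.1667) + (-2.6667)·(0.8333) + (1.3333)·(-2.1667) + (0.3333)·(2.8333) + (0.3333)·(2.8333) + (1.3333)·(-2.1667)) / 5 = -4.6667/5 = -0.9333
  s[X_2,X_2] = ((-2.1667)·(-2.1667) + (0.8333)·(0.8333) + (-2.1667)·(-2.1667) + (2.8333)·(2.8333) + (2.8333)·(2.8333) + (-2.1667)·(-2.1667)) / 5 = 30.8333/5 = 6.1667
  Sample standard deviations s_i = √(s[i,i]):
  s(X_1) = √(2.2667) = 1.5055
  s(X_2) = √(6.1667) = 2.4833

Step 3 — r_{ij} = s_{ij} / (s_i · s_j):
  r[X_1,X_1] = 1 (diagonal).
  r[X_1,X_2] = -0.9333 / (1.5055 · 2.4833) = -0.9333 / 3.7387 = -0.2496
  r[X_2,X_2] = 1 (diagonal).

R is symmetric with unit diagonal. Assembling:

R = [[1, -0.2496],
 [-0.2496, 1]]


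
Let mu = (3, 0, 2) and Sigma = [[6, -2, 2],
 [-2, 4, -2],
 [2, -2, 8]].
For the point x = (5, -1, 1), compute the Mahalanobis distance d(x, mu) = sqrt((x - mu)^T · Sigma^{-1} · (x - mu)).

Step 1 — centre the observation: (x - mu) = (2, -1, -1).

Step 2 — invert Sigma (cofactor / det for 3×3, or solve directly):
  Sigma^{-1} = [[0.2059, 0.0882, -0.0294],
 [0.0882, 0.3235, 0.0588],
 [-0.0294, 0.0588, 0.1471]].

Step 3 — form the quadratic (x - mu)^T · Sigma^{-1} · (x - mu):
  Sigma^{-1} · (x - mu) = (0.3529, -0.2059, -0.2647).
  (x - mu)^T · [Sigma^{-1} · (x - mu)] = (2)·(0.3529) + (-1)·(-0.2059) + (-1)·(-0.2647) = 1.1765.

Step 4 — take square root: d = √(1.1765) ≈ 1.0847.

d(x, mu) = √(1.1765) ≈ 1.0847


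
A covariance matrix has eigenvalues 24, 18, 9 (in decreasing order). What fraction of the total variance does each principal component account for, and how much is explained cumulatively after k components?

Step 1 — total variance = trace(Sigma) = Σ λ_i = 24 + 18 + 9 = 51.

Step 2 — fraction explained by component i = λ_i / Σ λ:
  PC1: 24/51 = 0.4706
  PC2: 18/51 = 0.3529
  PC3: 9/51 = 0.1765

Step 3 — cumulative fraction after k components = (λ_1 + ... + λ_k) / Σ λ:
  k = 1: 24/51 = 0.4706
  k = 2: (24 + 18)/51 = 42/51 = 0.8235
  k = 3: (24 + 18 + 9)/51 = 51/51 = 1

Summary (fraction, with percent):

explained: PC1 0.4706 (47.06%), PC2 0.3529 (35.29%), PC3 0.1765 (17.65%);  cumulative: 0.4706, 0.8235, 1


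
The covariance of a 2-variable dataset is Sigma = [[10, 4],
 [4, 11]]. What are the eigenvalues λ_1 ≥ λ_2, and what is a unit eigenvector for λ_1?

Step 1 — characteristic polynomial of 2×2 Sigma:
  det(Sigma - λI) = λ² - trace · λ + det = 0.
  trace = 10 + 11 = 21, det = 10·11 - (4)² = 94.
Step 2 — discriminant:
  Δ = trace² - 4·det = 441 - 376 = 65.
Step 3 — eigenvalues:
  λ = (trace ± √Δ)/2 = (21 ± 8.0623)/2,
  λ_1 = 14.5311,  λ_2 = 6.4689.

Step 4 — unit eigenvector for λ_1: solve (Sigma - λ_1 I)v = 0. First row:
  (10 - 14.5311)·v_x + (4)·v_y = 0, i.e. (-4.5311)·v_x + (4)·v_y = 0,
  so v ∝ (b, λ_1 - a) = (4, 4.5311) = u.
  ||u|| = √((4)² + (4.5311)²) = √(36.5311) ≈ 6.0441,
  v_1 = u/||u|| ≈ (0.6618, 0.7497) (||v_1|| = 1).

λ_1 = 14.5311,  λ_2 = 6.4689;  v_1 ≈ (0.6618, 0.7497)


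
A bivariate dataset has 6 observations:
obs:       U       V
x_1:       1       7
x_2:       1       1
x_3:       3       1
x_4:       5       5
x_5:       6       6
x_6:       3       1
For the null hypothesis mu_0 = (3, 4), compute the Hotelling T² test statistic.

Step 1 — sample mean vector:
  mean(U) = (1 + 1 + 3 + 5 + 6 + 3) / 6 = 19/6 = 3.1667
  mean(V) = (7 + 1 + 1 + 5 + 6 + 1) / 6 = 21/6 = 3.5
  x̄ = (3.1667, 3.5),  deviation x̄ - mu_0 = (3.1667, 3.5) - (3, 4) = (0.1667, -0.5).

Step 2 — sample covariance matrix, S[i,j] = (1/(n-1)) · Σ_k (x_{k,i} - mean_i) · (x_{k,j} - mean_j), divisor n-1 = 5:
  S[U,U] = ((-2.1667)·(-2.1667) + (-2.1667)·(-2.1667) + (-0.1667)·(-0.1667) + (1.8333)·(1.8333) + (2.8333)·(2.8333) + (-0.1667)·(-0.1667)) / 5 = 20.8333/5 = 4.1667
  S[U,V] = ((-2.1667)·(3.5) + (-2.1667)·(-2.5) + (-0.1667)·(-2.5) + (1.8333)·(1.5) + (2.8333)·(2.5) + (-0.1667)·(-2.5)) / 5 = 8.5/5 = 1.7
  S[V,V] = ((3.5)·(3.5) + (-2.5)·(-2.5) + (-2.5)·(-2.5) + (1.5)·(1.5) + (2.5)·(2.5) + (-2.5)·(-2.5)) / 5 = 39.5/5 = 7.9
  S = [[4.1667, 1.7],
 [1.7, 7.9]].

Step 3 — invert S. det(S) = 4.1667·7.9 - (1.7)² = 30.0267.
  S^{-1} = (1/det) · [[d, -b], [-b, a]] = [[0.2631, -0.0566],
 [-0.0566, 0.1388]].

Step 4 — quadratic form (x̄ - mu_0)^T · S^{-1} · (x̄ - mu_0):
  S^{-1} · (x̄ - mu_0) = (0.0722, -0.0788),
  (x̄ - mu_0)^T · [...] = (0.1667)·(0.0722) + (-0.5)·(-0.0788) = 0.0514.

Step 5 — scale by n: T² = 6 · 0.0514 = 0.3086.

T² ≈ 0.3086


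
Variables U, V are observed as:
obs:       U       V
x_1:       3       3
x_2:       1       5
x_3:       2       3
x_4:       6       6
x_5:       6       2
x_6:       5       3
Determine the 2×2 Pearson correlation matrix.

Step 1 — column means:
  mean(U) = (3 + 1 + 2 + 6 + 6 + 5) / 6 = 23/6 = 3.8333
  mean(V) = (3 + 5 + 3 + 6 + 2 + 3) / 6 = 22/6 = 3.6667

Step 2 — sample variances and covariances s[i,j] = (1/(n-1)) · Σ_k (x_{k,i} - mean_i) · (x_{k,j} - mean_j), with n-1 = 5:
  s[U,U] = ((-0.8333)·(-0.8333) + (-2.8333)·(-2.8333) + (-1.8333)·(-1.8333) + (2.1667)·(2.1667) + (2.1667)·(2.1667) + (1.1667)·(1.1667)) / 5 = 22.8333/5 = 4.5667
  s[U,V] = ((-0.8333)·(-0.6667) + (-2.8333)·(1.3333) + (-1.8333)·(-0.6667) + (2.1667)·(2.3333) + (2.1667)·(-1.6667) + (1.1667)·(-0.6667)) / 5 = -1.3333/5 = -0.2667
  s[V,V] = ((-0.6667)·(-0.6667) + (1.3333)·(1.3333) + (-0.6667)·(-0.6667) + (2.3333)·(2.3333) + (-1.6667)·(-1.6667) + (-0.6667)·(-0.6667)) / 5 = 11.3333/5 = 2.2667
  Sample standard deviations s_i = √(s[i,i]):
  s(U) = √(4.5667) = 2.137
  s(V) = √(2.2667) = 1.5055

Step 3 — r_{ij} = s_{ij} / (s_i · s_j):
  r[U,U] = 1 (diagonal).
  r[U,V] = -0.2667 / (2.137 · 1.5055) = -0.2667 / 3.2173 = -0.0829
  r[V,V] = 1 (diagonal).

R is symmetric with unit diagonal. Assembling:

R = [[1, -0.0829],
 [-0.0829, 1]]


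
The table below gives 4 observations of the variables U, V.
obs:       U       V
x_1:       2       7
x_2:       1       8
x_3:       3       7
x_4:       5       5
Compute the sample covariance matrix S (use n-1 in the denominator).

Step 1 — column means:
  mean(U) = (2 + 1 + 3 + 5) / 4 = 11/4 = 2.75
  mean(V) = (7 + 8 + 7 + 5) / 4 = 27/4 = 6.75

Step 2 — sample covariance S[i,j] = (1/(n-1)) · Σ_k (x_{k,i} - mean_i) · (x_{k,j} - mean_j), with n-1 = 3.
  S[U,U] = ((-0.75)·(-0.75) + (-1.75)·(-1.75) + (0.25)·(0.25) + (2.25)·(2.25)) / 3 = 8.75/3 = 2.9167
  S[U,V] = ((-0.75)·(0.25) + (-1.75)·(1.25) + (0.25)·(0.25) + (2.25)·(-1.75)) / 3 = -6.25/3 = -2.0833
  S[V,V] = ((0.25)·(0.25) + (1.25)·(1.25) + (0.25)·(0.25) + (-1.75)·(-1.75)) / 3 = 4.75/3 = 1.5833

S is symmetric (S[j,i] = S[i,j]). Assembling:

S = [[2.9167, -2.0833],
 [-2.0833, 1.5833]]


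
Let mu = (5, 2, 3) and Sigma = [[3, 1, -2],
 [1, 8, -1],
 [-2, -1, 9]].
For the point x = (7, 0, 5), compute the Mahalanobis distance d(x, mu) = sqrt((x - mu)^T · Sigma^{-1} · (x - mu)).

Step 1 — centre the observation: (x - mu) = (2, -2, 2).

Step 2 — invert Sigma (cofactor / det for 3×3, or solve directly):
  Sigma^{-1} = [[0.4034, -0.0398, 0.0852],
 [-0.0398, 0.1307, 0.0057],
 [0.0852, 0.0057, 0.1307]].

Step 3 — form the quadratic (x - mu)^T · Sigma^{-1} · (x - mu):
  Sigma^{-1} · (x - mu) = (1.0568, -0.3295, 0.4205).
  (x - mu)^T · [Sigma^{-1} · (x - mu)] = (2)·(1.0568) + (-2)·(-0.3295) + (2)·(0.4205) = 3.6136.

Step 4 — take square root: d = √(3.6136) ≈ 1.901.

d(x, mu) = √(3.6136) ≈ 1.901


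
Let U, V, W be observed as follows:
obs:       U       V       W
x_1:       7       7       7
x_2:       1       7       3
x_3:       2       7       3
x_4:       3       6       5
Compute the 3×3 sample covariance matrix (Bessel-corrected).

Step 1 — column means:
  mean(U) = (7 + 1 + 2 + 3) / 4 = 13/4 = 3.25
  mean(V) = (7 + 7 + 7 + 6) / 4 = 27/4 = 6.75
  mean(W) = (7 + 3 + 3 + 5) / 4 = 18/4 = 4.5

Step 2 — sample covariance S[i,j] = (1/(n-1)) · Σ_k (x_{k,i} - mean_i) · (x_{k,j} - mean_j), with n-1 = 3.
  S[U,U] = ((3.75)·(3.75) + (-2.25)·(-2.25) + (-1.25)·(-1.25) + (-0.25)·(-0.25)) / 3 = 20.75/3 = 6.9167
  S[U,V] = ((3.75)·(0.25) + (-2.25)·(0.25) + (-1.25)·(0.25) + (-0.25)·(-0.75)) / 3 = 0.25/3 = 0.0833
  S[U,W] = ((3.75)·(2.5) + (-2.25)·(-1.5) + (-1.25)·(-1.5) + (-0.25)·(0.5)) / 3 = 14.5/3 = 4.8333
  S[V,V] = ((0.25)·(0.25) + (0.25)·(0.25) + (0.25)·(0.25) + (-0.75)·(-0.75)) / 3 = 0.75/3 = 0.25
  S[V,W] = ((0.25)·(2.5) + (0.25)·(-1.5) + (0.25)·(-1.5) + (-0.75)·(0.5)) / 3 = -0.5/3 = -0.1667
  S[W,W] = ((2.5)·(2.5) + (-1.5)·(-1.5) + (-1.5)·(-1.5) + (0.5)·(0.5)) / 3 = 11/3 = 3.6667

S is symmetric (S[j,i] = S[i,j]). Assembling:

S = [[6.9167, 0.0833, 4.8333],
 [0.0833, 0.25, -0.1667],
 [4.8333, -0.1667, 3.6667]]


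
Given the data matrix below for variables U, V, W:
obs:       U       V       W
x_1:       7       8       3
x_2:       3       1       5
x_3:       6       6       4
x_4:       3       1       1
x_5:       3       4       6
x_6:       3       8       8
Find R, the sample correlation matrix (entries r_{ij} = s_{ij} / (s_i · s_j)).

Step 1 — column means:
  mean(U) = (7 + 3 + 6 + 3 + 3 + 3) / 6 = 25/6 = 4.1667
  mean(V) = (8 + 1 + 6 + 1 + 4 + 8) / 6 = 28/6 = 4.6667
  mean(W) = (3 + 5 + 4 + 1 + 6 + 8) / 6 = 27/6 = 4.5

Step 2 — sample variances and covariances s[i,j] = (1/(n-1)) · Σ_k (x_{k,i} - mean_i) · (x_{k,j} - mean_j), with n-1 = 5:
  s[U,U] = ((2.8333)·(2.8333) + (-1.1667)·(-1.1667) + (1.8333)·(1.8333) + (-1.1667)·(-1.1667) + (-1.1667)·(-1.1667) + (-1.1667)·(-1.1667)) / 5 = 16.8333/5 = 3.3667
  s[U,V] = ((2.8333)·(3.3333) + (-1.1667)·(-3.6667) + (1.8333)·(1.3333) + (-1.1667)·(-3.6667) + (-1.1667)·(-0.6667) + (-1.1667)·(3.3333)) / 5 = 17.3333/5 = 3.4667
  s[U,W] = ((2.8333)·(-1.5) + (-1.1667)·(0.5) + (1.8333)·(-0.5) + (-1.1667)·(-3.5) + (-1.1667)·(1.5) + (-1.1667)·(3.5)) / 5 = -7.5/5 = -1.5
  s[V,V] = ((3.3333)·(3.3333) + (-3.6667)·(-3.6667) + (1.3333)·(1.3333) + (-3.6667)·(-3.6667) + (-0.6667)·(-0.6667) + (3.3333)·(3.3333)) / 5 = 51.3333/5 = 10.2667
  s[V,W] = ((3.3333)·(-1.5) + (-3.6667)·(0.5) + (1.3333)·(-0.5) + (-3.6667)·(-3.5) + (-0.6667)·(1.5) + (3.3333)·(3.5)) / 5 = 16/5 = 3.2
  s[W,W] = ((-1.5)·(-1.5) + (0.5)·(0.5) + (-0.5)·(-0.5) + (-3.5)·(-3.5) + (1.5)·(1.5) + (3.5)·(3.5)) / 5 = 29.5/5 = 5.9
  Sample standard deviations s_i = √(s[i,i]):
  s(U) = √(3.3667) = 1.8348
  s(V) = √(10.2667) = 3.2042
  s(W) = √(5.9) = 2.429

Step 3 — r_{ij} = s_{ij} / (s_i · s_j):
  r[U,U] = 1 (diagonal).
  r[U,V] = 3.4667 / (1.8348 · 3.2042) = 3.4667 / 5.8792 = 0.5897
  r[U,W] = -1.5 / (1.8348 · 2.429) = -1.5 / 4.4568 = -0.3366
  r[V,V] = 1 (diagonal).
  r[V,W] = 3.2 / (3.2042 · 2.429) = 3.2 / 7.7829 = 0.4112
  r[W,W] = 1 (diagonal).

R is symmetric with unit diagonal. Assembling:

R = [[1, 0.5897, -0.3366],
 [0.5897, 1, 0.4112],
 [-0.3366, 0.4112, 1]]


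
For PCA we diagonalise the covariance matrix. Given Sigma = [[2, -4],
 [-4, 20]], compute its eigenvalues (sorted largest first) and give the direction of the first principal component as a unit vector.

Step 1 — characteristic polynomial of 2×2 Sigma:
  det(Sigma - λI) = λ² - trace · λ + det = 0.
  trace = 2 + 20 = 22, det = 2·20 - (-4)² = 24.
Step 2 — discriminant:
  Δ = trace² - 4·det = 484 - 96 = 388.
Step 3 — eigenvalues:
  λ = (trace ± √Δ)/2 = (22 ± 19.6977)/2,
  λ_1 = 20.8489,  λ_2 = 1.1511.

Step 4 — unit eigenvector for λ_1: solve (Sigma - λ_1 I)v = 0. First row:
  (2 - 20.8489)·v_x + (-4)·v_y = 0, i.e. (-18.8489)·v_x + (-4)·v_y = 0,
  so v ∝ (b, λ_1 - a) = (-4, 18.8489); multiply by -1 so the first entry is positive: u = (4, -18.8489).
  ||u|| = √((4)² + (-18.8489)²) = √(371.2794) ≈ 19.2686,
  v_1 = u/||u|| ≈ (0.2076, -0.9782) (||v_1|| = 1).

λ_1 = 20.8489,  λ_2 = 1.1511;  v_1 ≈ (0.2076, -0.9782)


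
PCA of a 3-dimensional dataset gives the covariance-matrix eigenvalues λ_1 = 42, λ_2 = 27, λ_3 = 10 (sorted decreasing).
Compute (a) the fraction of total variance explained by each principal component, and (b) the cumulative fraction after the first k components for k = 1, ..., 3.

Step 1 — total variance = trace(Sigma) = Σ λ_i = 42 + 27 + 10 = 79.

Step 2 — fraction explained by component i = λ_i / Σ λ:
  PC1: 42/79 = 0.5316
  PC2: 27/79 = 0.3418
  PC3: 10/79 = 0.1266

Step 3 — cumulative fraction after k components = (λ_1 + ... + λ_k) / Σ λ:
  k = 1: 42/79 = 0.5316
  k = 2: (42 + 27)/79 = 69/79 = 0.8734
  k = 3: (42 + 27 + 10)/79 = 79/79 = 1

Summary (fraction, with percent):

explained: PC1 0.5316 (53.16%), PC2 0.3418 (34.18%), PC3 0.1266 (12.66%);  cumulative: 0.5316, 0.8734, 1


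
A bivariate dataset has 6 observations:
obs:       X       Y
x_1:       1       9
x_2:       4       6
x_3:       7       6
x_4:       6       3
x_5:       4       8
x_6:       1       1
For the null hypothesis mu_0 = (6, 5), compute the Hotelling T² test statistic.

Step 1 — sample mean vector:
  mean(X) = (1 + 4 + 7 + 6 + 4 + 1) / 6 = 23/6 = 3.8333
  mean(Y) = (9 + 6 + 6 + 3 + 8 + 1) / 6 = 33/6 = 5.5
  x̄ = (3.8333, 5.5),  deviation x̄ - mu_0 = (3.8333, 5.5) - (6, 5) = (-2.1667, 0.5).

Step 2 — sample covariance matrix, S[i,j] = (1/(n-1)) · Σ_k (x_{k,i} - mean_i) · (x_{k,j} - mean_j), divisor n-1 = 5:
  S[X,X] = ((-2.8333)·(-2.8333) + (0.1667)·(0.1667) + (3.1667)·(3.1667) + (2.1667)·(2.1667) + (0.1667)·(0.1667) + (-2.8333)·(-2.8333)) / 5 = 30.8333/5 = 6.1667
  S[X,Y] = ((-2.8333)·(3.5) + (0.1667)·(0.5) + (3.1667)·(0.5) + (2.1667)·(-2.5) + (0.1667)·(2.5) + (-2.8333)·(-4.5)) / 5 = -0.5/5 = -0.1
  S[Y,Y] = ((3.5)·(3.5) + (0.5)·(0.5) + (0.5)·(0.5) + (-2.5)·(-2.5) + (2.5)·(2.5) + (-4.5)·(-4.5)) / 5 = 45.5/5 = 9.1
  S = [[6.1667, -0.1],
 [-0.1, 9.1]].

Step 3 — invert S. det(S) = 6.1667·9.1 - (-0.1)² = 56.1067.
  S^{-1} = (1/det) · [[d, -b], [-b, a]] = [[0.1622, 0.0018],
 [0.0018, 0.1099]].

Step 4 — quadratic form (x̄ - mu_0)^T · S^{-1} · (x̄ - mu_0):
  S^{-1} · (x̄ - mu_0) = (-0.3505, 0.0511),
  (x̄ - mu_0)^T · [...] = (-2.1667)·(-0.3505) + (0.5)·(0.0511) = 0.785.

Step 5 — scale by n: T² = 6 · 0.785 = 4.7101.

T² ≈ 4.7101


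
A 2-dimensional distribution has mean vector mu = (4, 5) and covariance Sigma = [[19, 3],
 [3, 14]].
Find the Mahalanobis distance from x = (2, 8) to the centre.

Step 1 — centre the observation: (x - mu) = (-2, 3).

Step 2 — invert Sigma. det(Sigma) = 19·14 - (3)² = 257.
  Sigma^{-1} = (1/det) · [[d, -b], [-b, a]] = [[0.0545, -0.0117],
 [-0.0117, 0.0739]].

Step 3 — form the quadratic (x - mu)^T · Sigma^{-1} · (x - mu):
  Sigma^{-1} · (x - mu) = (-0.144, 0.2451).
  (x - mu)^T · [Sigma^{-1} · (x - mu)] = (-2)·(-0.144) + (3)·(0.2451) = 1.0233.

Step 4 — take square root: d = √(1.0233) ≈ 1.0116.

d(x, mu) = √(1.0233) ≈ 1.0116


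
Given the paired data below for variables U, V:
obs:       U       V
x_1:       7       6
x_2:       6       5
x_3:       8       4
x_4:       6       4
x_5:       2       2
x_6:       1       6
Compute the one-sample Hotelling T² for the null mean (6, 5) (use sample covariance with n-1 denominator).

Step 1 — sample mean vector:
  mean(U) = (7 + 6 + 8 + 6 + 2 + 1) / 6 = 30/6 = 5
  mean(V) = (6 + 5 + 4 + 4 + 2 + 6) / 6 = 27/6 = 4.5
  x̄ = (5, 4.5),  deviation x̄ - mu_0 = (5, 4.5) - (6, 5) = (-1, -0.5).

Step 2 — sample covariance matrix, S[i,j] = (1/(n-1)) · Σ_k (x_{k,i} - mean_i) · (x_{k,j} - mean_j), divisor n-1 = 5:
  S[U,U] = ((2)·(2) + (1)·(1) + (3)·(3) + (1)·(1) + (-3)·(-3) + (-4)·(-4)) / 5 = 40/5 = 8
  S[U,V] = ((2)·(1.5) + (1)·(0.5) + (3)·(-0.5) + (1)·(-0.5) + (-3)·(-2.5) + (-4)·(1.5)) / 5 = 3/5 = 0.6
  S[V,V] = ((1.5)·(1.5) + (0.5)·(0.5) + (-0.5)·(-0.5) + (-0.5)·(-0.5) + (-2.5)·(-2.5) + (1.5)·(1.5)) / 5 = 11.5/5 = 2.3
  S = [[8, 0.6],
 [0.6, 2.3]].

Step 3 — invert S. det(S) = 8·2.3 - (0.6)² = 18.04.
  S^{-1} = (1/det) · [[d, -b], [-b, a]] = [[0.1275, -0.0333],
 [-0.0333, 0.4435]].

Step 4 — quadratic form (x̄ - mu_0)^T · S^{-1} · (x̄ - mu_0):
  S^{-1} · (x̄ - mu_0) = (-0.1109, -0.1885),
  (x̄ - mu_0)^T · [...] = (-1)·(-0.1109) + (-0.5)·(-0.1885) = 0.2051.

Step 5 — scale by n: T² = 6 · 0.2051 = 1.2306.

T² ≈ 1.2306


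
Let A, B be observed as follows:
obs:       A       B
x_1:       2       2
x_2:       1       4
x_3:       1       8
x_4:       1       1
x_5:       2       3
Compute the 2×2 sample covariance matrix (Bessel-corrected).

Step 1 — column means:
  mean(A) = (2 + 1 + 1 + 1 + 2) / 5 = 7/5 = 1.4
  mean(B) = (2 + 4 + 8 + 1 + 3) / 5 = 18/5 = 3.6

Step 2 — sample covariance S[i,j] = (1/(n-1)) · Σ_k (x_{k,i} - mean_i) · (x_{k,j} - mean_j), with n-1 = 4.
  S[A,A] = ((0.6)·(0.6) + (-0.4)·(-0.4) + (-0.4)·(-0.4) + (-0.4)·(-0.4) + (0.6)·(0.6)) / 4 = 1.2/4 = 0.3
  S[A,B] = ((0.6)·(-1.6) + (-0.4)·(0.4) + (-0.4)·(4.4) + (-0.4)·(-2.6) + (0.6)·(-0.6)) / 4 = -2.2/4 = -0.55
  S[B,B] = ((-1.6)·(-1.6) + (0.4)·(0.4) + (4.4)·(4.4) + (-2.6)·(-2.6) + (-0.6)·(-0.6)) / 4 = 29.2/4 = 7.3

S is symmetric (S[j,i] = S[i,j]). Assembling:

S = [[0.3, -0.55],
 [-0.55, 7.3]]


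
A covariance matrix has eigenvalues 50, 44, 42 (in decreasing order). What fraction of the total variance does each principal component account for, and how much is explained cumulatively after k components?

Step 1 — total variance = trace(Sigma) = Σ λ_i = 50 + 44 + 42 = 136.

Step 2 — fraction explained by component i = λ_i / Σ λ:
  PC1: 50/136 = 0.3676
  PC2: 44/136 = 0.3235
  PC3: 42/136 = 0.3088

Step 3 — cumulative fraction after k components = (λ_1 + ... + λ_k) / Σ λ:
  k = 1: 50/136 = 0.3676
  k = 2: (50 + 44)/136 = 94/136 = 0.6912
  k = 3: (50 + 44 + 42)/136 = 136/136 = 1

Summary (fraction, with percent):

explained: PC1 0.3676 (36.76%), PC2 0.3235 (32.35%), PC3 0.3088 (30.88%);  cumulative: 0.3676, 0.6912, 1


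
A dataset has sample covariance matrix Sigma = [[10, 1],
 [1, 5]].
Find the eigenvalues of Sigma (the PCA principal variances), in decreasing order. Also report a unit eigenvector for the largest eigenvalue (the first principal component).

Step 1 — characteristic polynomial of 2×2 Sigma:
  det(Sigma - λI) = λ² - trace · λ + det = 0.
  trace = 10 + 5 = 15, det = 10·5 - (1)² = 49.
Step 2 — discriminant:
  Δ = trace² - 4·det = 225 - 196 = 29.
Step 3 — eigenvalues:
  λ = (trace ± √Δ)/2 = (15 ± 5.3852)/2,
  λ_1 = 10.1926,  λ_2 = 4.8074.

Step 4 — unit eigenvector for λ_1: solve (Sigma - λ_1 I)v = 0. First row:
  (10 - 10.1926)·v_x + (1)·v_y = 0, i.e. (-0.1926)·v_x + (1)·v_y = 0,
  so v ∝ (b, λ_1 - a) = (1, 0.1926) = u.
  ||u|| = √((1)² + (0.1926)²) = √(1.0371) ≈ 1.0184,
  v_1 = u/||u|| ≈ (0.982, 0.1891) (||v_1|| = 1).

λ_1 = 10.1926,  λ_2 = 4.8074;  v_1 ≈ (0.982, 0.1891)


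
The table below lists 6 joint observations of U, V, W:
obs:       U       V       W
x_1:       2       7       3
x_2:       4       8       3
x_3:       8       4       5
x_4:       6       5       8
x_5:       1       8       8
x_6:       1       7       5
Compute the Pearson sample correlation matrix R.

Step 1 — column means:
  mean(U) = (2 + 4 + 8 + 6 + 1 + 1) / 6 = 22/6 = 3.6667
  mean(V) = (7 + 8 + 4 + 5 + 8 + 7) / 6 = 39/6 = 6.5
  mean(W) = (3 + 3 + 5 + 8 + 8 + 5) / 6 = 32/6 = 5.3333

Step 2 — sample variances and covariances s[i,j] = (1/(n-1)) · Σ_k (x_{k,i} - mean_i) · (x_{k,j} - mean_j), with n-1 = 5:
  s[U,U] = ((-1.6667)·(-1.6667) + (0.3333)·(0.3333) + (4.3333)·(4.3333) + (2.3333)·(2.3333) + (-2.6667)·(-2.6667) + (-2.6667)·(-2.6667)) / 5 = 41.3333/5 = 8.2667
  s[U,V] = ((-1.6667)·(0.5) + (0.3333)·(1.5) + (4.3333)·(-2.5) + (2.3333)·(-1.5) + (-2.6667)·(1.5) + (-2.6667)·(0.5)) / 5 = -20/5 = -4
  s[U,W] = ((-1.6667)·(-2.3333) + (0.3333)·(-2.3333) + (4.3333)·(-0.3333) + (2.3333)·(2.6667) + (-2.6667)·(2.6667) + (-2.6667)·(-0.3333)) / 5 = 1.6667/5 = 0.3333
  s[V,V] = ((0.5)·(0.5) + (1.5)·(1.5) + (-2.5)·(-2.5) + (-1.5)·(-1.5) + (1.5)·(1.5) + (0.5)·(0.5)) / 5 = 13.5/5 = 2.7
  s[V,W] = ((0.5)·(-2.3333) + (1.5)·(-2.3333) + (-2.5)·(-0.3333) + (-1.5)·(2.6667) + (1.5)·(2.6667) + (0.5)·(-0.3333)) / 5 = -4/5 = -0.8
  s[W,W] = ((-2.3333)·(-2.3333) + (-2.3333)·(-2.3333) + (-0.3333)·(-0.3333) + (2.6667)·(2.6667) + (2.6667)·(2.6667) + (-0.3333)·(-0.3333)) / 5 = 25.3333/5 = 5.0667
  Sample standard deviations s_i = √(s[i,i]):
  s(U) = √(8.2667) = 2.8752
  s(V) = √(2.7) = 1.6432
  s(W) = √(5.0667) = 2.2509

Step 3 — r_{ij} = s_{ij} / (s_i · s_j):
  r[U,U] = 1 (diagonal).
  r[U,V] = -4 / (2.8752 · 1.6432) = -4 / 4.7244 = -0.8467
  r[U,W] = 0.3333 / (2.8752 · 2.2509) = 0.3333 / 6.4718 = 0.0515
  r[V,V] = 1 (diagonal).
  r[V,W] = -0.8 / (1.6432 · 2.2509) = -0.8 / 3.6986 = -0.2163
  r[W,W] = 1 (diagonal).

R is symmetric with unit diagonal. Assembling:

R = [[1, -0.8467, 0.0515],
 [-0.8467, 1, -0.2163],
 [0.0515, -0.2163, 1]]


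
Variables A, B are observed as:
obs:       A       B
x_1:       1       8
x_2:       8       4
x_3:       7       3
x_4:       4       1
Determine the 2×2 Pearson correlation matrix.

Step 1 — column means:
  mean(A) = (1 + 8 + 7 + 4) / 4 = 20/4 = 5
  mean(B) = (8 + 4 + 3 + 1) / 4 = 16/4 = 4

Step 2 — sample variances and covariances s[i,j] = (1/(n-1)) · Σ_k (x_{k,i} - mean_i) · (x_{k,j} - mean_j), with n-1 = 3:
  s[A,A] = ((-4)·(-4) + (3)·(3) + (2)·(2) + (-1)·(-1)) / 3 = 30/3 = 10
  s[A,B] = ((-4)·(4) + (3)·(0) + (2)·(-1) + (-1)·(-3)) / 3 = -15/3 = -5
  s[B,B] = ((4)·(4) + (0)·(0) + (-1)·(-1) + (-3)·(-3)) / 3 = 26/3 = 8.6667
  Sample standard deviations s_i = √(s[i,i]):
  s(A) = √(10) = 3.1623
  s(B) = √(8.6667) = 2.9439

Step 3 — r_{ij} = s_{ij} / (s_i · s_j):
  r[A,A] = 1 (diagonal).
  r[A,B] = -5 / (3.1623 · 2.9439) = -5 / 9.3095 = -0.5371
  r[B,B] = 1 (diagonal).

R is symmetric with unit diagonal. Assembling:

R = [[1, -0.5371],
 [-0.5371, 1]]


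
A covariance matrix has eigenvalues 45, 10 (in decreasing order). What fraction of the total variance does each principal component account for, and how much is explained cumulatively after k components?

Step 1 — total variance = trace(Sigma) = Σ λ_i = 45 + 10 = 55.

Step 2 — fraction explained by component i = λ_i / Σ λ:
  PC1: 45/55 = 0.8182
  PC2: 10/55 = 0.1818

Step 3 — cumulative fraction after k components = (λ_1 + ... + λ_k) / Σ λ:
  k = 1: 45/55 = 0.8182
  k = 2: (45 + 10)/55 = 55/55 = 1

Summary (fraction, with percent):

explained: PC1 0.8182 (81.82%), PC2 0.1818 (18.18%);  cumulative: 0.8182, 1


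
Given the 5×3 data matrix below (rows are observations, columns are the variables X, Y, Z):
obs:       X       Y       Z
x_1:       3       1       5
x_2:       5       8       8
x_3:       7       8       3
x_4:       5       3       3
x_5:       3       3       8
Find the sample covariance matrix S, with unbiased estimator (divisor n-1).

Step 1 — column means:
  mean(X) = (3 + 5 + 7 + 5 + 3) / 5 = 23/5 = 4.6
  mean(Y) = (1 + 8 + 8 + 3 + 3) / 5 = 23/5 = 4.6
  mean(Z) = (5 + 8 + 3 + 3 + 8) / 5 = 27/5 = 5.4

Step 2 — sample covariance S[i,j] = (1/(n-1)) · Σ_k (x_{k,i} - mean_i) · (x_{k,j} - mean_j), with n-1 = 4.
  S[X,X] = ((-1.6)·(-1.6) + (0.4)·(0.4) + (2.4)·(2.4) + (0.4)·(0.4) + (-1.6)·(-1.6)) / 4 = 11.2/4 = 2.8
  S[X,Y] = ((-1.6)·(-3.6) + (0.4)·(3.4) + (2.4)·(3.4) + (0.4)·(-1.6) + (-1.6)·(-1.6)) / 4 = 17.2/4 = 4.3
  S[X,Z] = ((-1.6)·(-0.4) + (0.4)·(2.6) + (2.4)·(-2.4) + (0.4)·(-2.4) + (-1.6)·(2.6)) / 4 = -9.2/4 = -2.3
  S[Y,Y] = ((-3.6)·(-3.6) + (3.4)·(3.4) + (3.4)·(3.4) + (-1.6)·(-1.6) + (-1.6)·(-1.6)) / 4 = 41.2/4 = 10.3
  S[Y,Z] = ((-3.6)·(-0.4) + (3.4)·(2.6) + (3.4)·(-2.4) + (-1.6)·(-2.4) + (-1.6)·(2.6)) / 4 = 1.8/4 = 0.45
  S[Z,Z] = ((-0.4)·(-0.4) + (2.6)·(2.6) + (-2.4)·(-2.4) + (-2.4)·(-2.4) + (2.6)·(2.6)) / 4 = 25.2/4 = 6.3

S is symmetric (S[j,i] = S[i,j]). Assembling:

S = [[2.8, 4.3, -2.3],
 [4.3, 10.3, 0.45],
 [-2.3, 0.45, 6.3]]


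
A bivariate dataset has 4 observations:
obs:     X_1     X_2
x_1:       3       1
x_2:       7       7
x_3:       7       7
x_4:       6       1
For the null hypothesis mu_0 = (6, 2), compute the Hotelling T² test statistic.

Step 1 — sample mean vector:
  mean(X_1) = (3 + 7 + 7 + 6) / 4 = 23/4 = 5.75
  mean(X_2) = (1 + 7 + 7 + 1) / 4 = 16/4 = 4
  x̄ = (5.75, 4),  deviation x̄ - mu_0 = (5.75, 4) - (6, 2) = (-0.25, 2).

Step 2 — sample covariance matrix, S[i,j] = (1/(n-1)) · Σ_k (x_{k,i} - mean_i) · (x_{k,j} - mean_j), divisor n-1 = 3:
  S[X_1,X_1] = ((-2.75)·(-2.75) + (1.25)·(1.25) + (1.25)·(1.25) + (0.25)·(0.25)) / 3 = 10.75/3 = 3.5833
  S[X_1,X_2] = ((-2.75)·(-3) + (1.25)·(3) + (1.25)·(3) + (0.25)·(-3)) / 3 = 15/3 = 5
  S[X_2,X_2] = ((-3)·(-3) + (3)·(3) + (3)·(3) + (-3)·(-3)) / 3 = 36/3 = 12
  S = [[3.5833, 5],
 [5, 12]].

Step 3 — invert S. det(S) = 3.5833·12 - (5)² = 18.
  S^{-1} = (1/det) · [[d, -b], [-b, a]] = [[0.6667, -0.2778],
 [-0.2778, 0.1991]].

Step 4 — quadratic form (x̄ - mu_0)^T · S^{-1} · (x̄ - mu_0):
  S^{-1} · (x̄ - mu_0) = (-0.7222, 0.4676),
  (x̄ - mu_0)^T · [...] = (-0.25)·(-0.7222) + (2)·(0.4676) = 1.1157.

Step 5 — scale by n: T² = 4 · 1.1157 = 4.463.

T² ≈ 4.463


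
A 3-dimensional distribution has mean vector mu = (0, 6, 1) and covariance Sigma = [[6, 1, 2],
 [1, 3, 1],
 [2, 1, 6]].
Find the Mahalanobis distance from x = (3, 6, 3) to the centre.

Step 1 — centre the observation: (x - mu) = (3, 0, 2).

Step 2 — invert Sigma (cofactor / det for 3×3, or solve directly):
  Sigma^{-1} = [[0.1932, -0.0455, -0.0568],
 [-0.0455, 0.3636, -0.0455],
 [-0.0568, -0.0455, 0.1932]].

Step 3 — form the quadratic (x - mu)^T · Sigma^{-1} · (x - mu):
  Sigma^{-1} · (x - mu) = (0.4659, -0.2273, 0.2159).
  (x - mu)^T · [Sigma^{-1} · (x - mu)] = (3)·(0.4659) + (0)·(-0.2273) + (2)·(0.2159) = 1.8295.

Step 4 — take square root: d = √(1.8295) ≈ 1.3526.

d(x, mu) = √(1.8295) ≈ 1.3526


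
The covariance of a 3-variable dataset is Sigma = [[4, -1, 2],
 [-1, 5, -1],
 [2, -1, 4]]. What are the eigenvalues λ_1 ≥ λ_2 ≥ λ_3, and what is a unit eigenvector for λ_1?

Step 1 — characteristic polynomial p(λ) = det(λI - Sigma) = λ³ - tr·λ² + c_1·λ - det, where tr = trace, c_1 = sum of the principal 2×2 minors, det = det(Sigma):
  tr = 4 + 5 + 4 = 13,
  c_1 = (4·5 - (-1)²) + (4·4 - (2)²) + (5·4 - (-1)²) = 19 + 12 + 19 = 50,
  det = 4·(5·4 - (-1)²) - (-1)·((-1)·4 - (-1)·(2)) + (2)·((-1)·(-1) - 5·(2)) = 4·(19) - (-1)·(-2) + (2)·(-9) = 56.
  So p(λ) = λ³ - 13λ² + 50λ - 56.
Step 2 — look for an integer root (rational root theorem: any rational root is an integer divisor of 56). Testing λ = 2:
  p(2) = 8 - 52 + 100 - 56 = 0  ✓
  Dividing out (λ - 2): p(λ) = (λ - 2)(λ² - 11λ + 28).
Step 3 — remaining eigenvalues from the quadratic λ² - 11λ + 28 = 0:
  Δ = 11² - 4·28 = 121 - 112 = 9,  λ = (11 ± √9)/2 = (11 ± 3)/2 = 7 or 4.
  Sorted: λ_1 = 7,  λ_2 = 4,  λ_3 = 2  (check: sum = 13 = tr ✓).

Step 4 — unit eigenvector for λ_1 = 7: v spans the null space of (Sigma - λ_1 I), whose rows are
  r_1 = (-3, -1, 2),  r_2 = (-1, -2, -1),  r_3 = (2, -1, -3).
  v is orthogonal to every row, so take v ∝ r_1 × r_2 = ((-1)·(-1) - (2)·(-2), (2)·(-1) - (-3)·(-1), (-3)·(-2) - (-1)·(-1)) = (5, -5, 5).
  Rescale (divide by 5): u = (1, -1, 1).
  ||u|| = √((1)² + (-1)² + (1)²) = √(3) ≈ 1.7321,  v_1 = u/||u|| ≈ (0.5774, -0.5774, 0.5774) (||v_1|| = 1).

λ_1 = 7,  λ_2 = 4,  λ_3 = 2;  v_1 ≈ (0.5774, -0.5774, 0.5774)


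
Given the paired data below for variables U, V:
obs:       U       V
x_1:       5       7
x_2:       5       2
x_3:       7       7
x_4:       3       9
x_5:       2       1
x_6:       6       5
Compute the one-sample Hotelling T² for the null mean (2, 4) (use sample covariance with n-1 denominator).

Step 1 — sample mean vector:
  mean(U) = (5 + 5 + 7 + 3 + 2 + 6) / 6 = 28/6 = 4.6667
  mean(V) = (7 + 2 + 7 + 9 + 1 + 5) / 6 = 31/6 = 5.1667
  x̄ = (4.6667, 5.1667),  deviation x̄ - mu_0 = (4.6667, 5.1667) - (2, 4) = (2.6667, 1.1667).

Step 2 — sample covariance matrix, S[i,j] = (1/(n-1)) · Σ_k (x_{k,i} - mean_i) · (x_{k,j} - mean_j), divisor n-1 = 5:
  S[U,U] = ((0.3333)·(0.3333) + (0.3333)·(0.3333) + (2.3333)·(2.3333) + (-1.6667)·(-1.6667) + (-2.6667)·(-2.6667) + (1.3333)·(1.3333)) / 5 = 17.3333/5 = 3.4667
  S[U,V] = ((0.3333)·(1.8333) + (0.3333)·(-3.1667) + (2.3333)·(1.8333) + (-1.6667)·(3.8333) + (-2.6667)·(-4.1667) + (1.3333)·(-0.1667)) / 5 = 8.3333/5 = 1.6667
  S[V,V] = ((1.8333)·(1.8333) + (-3.1667)·(-3.1667) + (1.8333)·(1.8333) + (3.8333)·(3.8333) + (-4.1667)·(-4.1667) + (-0.1667)·(-0.1667)) / 5 = 48.8333/5 = 9.7667
  S = [[3.4667, 1.6667],
 [1.6667, 9.7667]].

Step 3 — invert S. det(S) = 3.4667·9.7667 - (1.6667)² = 31.08.
  S^{-1} = (1/det) · [[d, -b], [-b, a]] = [[0.3142, -0.0536],
 [-0.0536, 0.1115]].

Step 4 — quadratic form (x̄ - mu_0)^T · S^{-1} · (x̄ - mu_0):
  S^{-1} · (x̄ - mu_0) = (0.7754, -0.0129),
  (x̄ - mu_0)^T · [...] = (2.6667)·(0.7754) + (1.1667)·(-0.0129) = 2.0528.

Step 5 — scale by n: T² = 6 · 2.0528 = 12.3166.

T² ≈ 12.3166


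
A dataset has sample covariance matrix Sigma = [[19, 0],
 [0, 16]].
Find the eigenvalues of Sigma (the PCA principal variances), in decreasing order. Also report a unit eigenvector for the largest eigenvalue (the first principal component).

Step 1 — characteristic polynomial of 2×2 Sigma:
  det(Sigma - λI) = λ² - trace · λ + det = 0.
  trace = 19 + 16 = 35, det = 19·16 - (0)² = 304.
Step 2 — discriminant:
  Δ = trace² - 4·det = 1225 - 1216 = 9.
Step 3 — eigenvalues:
  λ = (trace ± √Δ)/2 = (35 ± 3)/2,
  λ_1 = 19,  λ_2 = 16.

Step 4 — unit eigenvector for λ_1: Sigma is diagonal, so its eigenvectors are the coordinate axes. λ_1 = 19 is the diagonal entry on the first coordinate axis, hence
  v_1 = (1, 0) (||v_1|| = 1).

λ_1 = 19,  λ_2 = 16;  v_1 ≈ (1, 0)


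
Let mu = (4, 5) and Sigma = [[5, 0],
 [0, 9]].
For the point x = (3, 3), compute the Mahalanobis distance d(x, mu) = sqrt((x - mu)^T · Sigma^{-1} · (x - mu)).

Step 1 — centre the observation: (x - mu) = (-1, -2).

Step 2 — invert Sigma. det(Sigma) = 5·9 - (0)² = 45.
  Sigma^{-1} = (1/det) · [[d, -b], [-b, a]] = [[0.2, 0],
 [0, 0.1111]].

Step 3 — form the quadratic (x - mu)^T · Sigma^{-1} · (x - mu):
  Sigma^{-1} · (x - mu) = (-0.2, -0.2222).
  (x - mu)^T · [Sigma^{-1} · (x - mu)] = (-1)·(-0.2) + (-2)·(-0.2222) = 0.6444.

Step 4 — take square root: d = √(0.6444) ≈ 0.8028.

d(x, mu) = √(0.6444) ≈ 0.8028


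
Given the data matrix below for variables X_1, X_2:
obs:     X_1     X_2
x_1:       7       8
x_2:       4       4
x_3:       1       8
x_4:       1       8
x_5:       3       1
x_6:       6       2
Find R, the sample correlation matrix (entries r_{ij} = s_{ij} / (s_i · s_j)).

Step 1 — column means:
  mean(X_1) = (7 + 4 + 1 + 1 + 3 + 6) / 6 = 22/6 = 3.6667
  mean(X_2) = (8 + 4 + 8 + 8 + 1 + 2) / 6 = 31/6 = 5.1667

Step 2 — sample variances and covariances s[i,j] = (1/(n-1)) · Σ_k (x_{k,i} - mean_i) · (x_{k,j} - mean_j), with n-1 = 5:
  s[X_1,X_1] = ((3.3333)·(3.3333) + (0.3333)·(0.3333) + (-2.6667)·(-2.6667) + (-2.6667)·(-2.6667) + (-0.6667)·(-0.6667) + (2.3333)·(2.3333)) / 5 = 31.3333/5 = 6.2667
  s[X_1,X_2] = ((3.3333)·(2.8333) + (0.3333)·(-1.1667) + (-2.6667)·(2.8333) + (-2.6667)·(2.8333) + (-0.6667)·(-4.1667) + (2.3333)·(-3.1667)) / 5 = -10.6667/5 = -2.1333
  s[X_2,X_2] = ((2.8333)·(2.8333) + (-1.1667)·(-1.1667) + (2.8333)·(2.8333) + (2.8333)·(2.8333) + (-4.1667)·(-4.1667) + (-3.1667)·(-3.1667)) / 5 = 52.8333/5 = 10.5667
  Sample standard deviations s_i = √(s[i,i]):
  s(X_1) = √(6.2667) = 2.5033
  s(X_2) = √(10.5667) = 3.2506

Step 3 — r_{ij} = s_{ij} / (s_i · s_j):
  r[X_1,X_1] = 1 (diagonal).
  r[X_1,X_2] = -2.1333 / (2.5033 · 3.2506) = -2.1333 / 8.1374 = -0.2622
  r[X_2,X_2] = 1 (diagonal).

R is symmetric with unit diagonal. Assembling:

R = [[1, -0.2622],
 [-0.2622, 1]]


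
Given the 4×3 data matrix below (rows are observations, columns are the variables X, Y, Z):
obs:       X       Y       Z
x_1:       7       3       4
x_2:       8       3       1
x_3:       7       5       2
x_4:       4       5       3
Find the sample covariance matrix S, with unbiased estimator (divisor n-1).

Step 1 — column means:
  mean(X) = (7 + 8 + 7 + 4) / 4 = 26/4 = 6.5
  mean(Y) = (3 + 3 + 5 + 5) / 4 = 16/4 = 4
  mean(Z) = (4 + 1 + 2 + 3) / 4 = 10/4 = 2.5

Step 2 — sample covariance S[i,j] = (1/(n-1)) · Σ_k (x_{k,i} - mean_i) · (x_{k,j} - mean_j), with n-1 = 3.
  S[X,X] = ((0.5)·(0.5) + (1.5)·(1.5) + (0.5)·(0.5) + (-2.5)·(-2.5)) / 3 = 9/3 = 3
  S[X,Y] = ((0.5)·(-1) + (1.5)·(-1) + (0.5)·(1) + (-2.5)·(1)) / 3 = -4/3 = -1.3333
  S[X,Z] = ((0.5)·(1.5) + (1.5)·(-1.5) + (0.5)·(-0.5) + (-2.5)·(0.5)) / 3 = -3/3 = -1
  S[Y,Y] = ((-1)·(-1) + (-1)·(-1) + (1)·(1) + (1)·(1)) / 3 = 4/3 = 1.3333
  S[Y,Z] = ((-1)·(1.5) + (-1)·(-1.5) + (1)·(-0.5) + (1)·(0.5)) / 3 = 0/3 = 0
  S[Z,Z] = ((1.5)·(1.5) + (-1.5)·(-1.5) + (-0.5)·(-0.5) + (0.5)·(0.5)) / 3 = 5/3 = 1.6667

S is symmetric (S[j,i] = S[i,j]). Assembling:

S = [[3, -1.3333, -1],
 [-1.3333, 1.3333, 0],
 [-1, 0, 1.6667]]


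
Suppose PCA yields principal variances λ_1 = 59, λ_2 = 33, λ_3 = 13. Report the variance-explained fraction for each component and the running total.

Step 1 — total variance = trace(Sigma) = Σ λ_i = 59 + 33 + 13 = 105.

Step 2 — fraction explained by component i = λ_i / Σ λ:
  PC1: 59/105 = 0.5619
  PC2: 33/105 = 0.3143
  PC3: 13/105 = 0.1238

Step 3 — cumulative fraction after k components = (λ_1 + ... + λ_k) / Σ λ:
  k = 1: 59/105 = 0.5619
  k = 2: (59 + 33)/105 = 92/105 = 0.8762
  k = 3: (59 + 33 + 13)/105 = 105/105 = 1

Summary (fraction, with percent):

explained: PC1 0.5619 (56.19%), PC2 0.3143 (31.43%), PC3 0.1238 (12.38%);  cumulative: 0.5619, 0.8762, 1
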